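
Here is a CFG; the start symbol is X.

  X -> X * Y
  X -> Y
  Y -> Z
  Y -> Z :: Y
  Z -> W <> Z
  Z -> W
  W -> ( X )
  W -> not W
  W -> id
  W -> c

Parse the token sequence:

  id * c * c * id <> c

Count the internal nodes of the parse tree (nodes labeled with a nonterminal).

[X [X [X [X [Y [Z [W id]]]] * [Y [Z [W c]]]] * [Y [Z [W c]]]] * [Y [Z [W id] <> [Z [W c]]]]]

18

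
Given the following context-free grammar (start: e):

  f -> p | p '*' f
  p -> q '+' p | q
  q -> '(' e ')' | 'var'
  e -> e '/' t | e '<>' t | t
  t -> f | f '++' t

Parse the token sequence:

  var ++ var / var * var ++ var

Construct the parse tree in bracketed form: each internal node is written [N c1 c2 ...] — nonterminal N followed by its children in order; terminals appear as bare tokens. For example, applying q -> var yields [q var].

e
e / t
t / t
f ++ t / t
p ++ t / t
q ++ t / t
var ++ t / t
var ++ f / t
var ++ p / t
var ++ q / t
var ++ var / t
var ++ var / f ++ t
var ++ var / p * f ++ t
var ++ var / q * f ++ t
var ++ var / var * f ++ t
var ++ var / var * p ++ t
var ++ var / var * q ++ t
var ++ var / var * var ++ t
var ++ var / var * var ++ f
var ++ var / var * var ++ p
var ++ var / var * var ++ q
var ++ var / var * var ++ var

[e [e [t [f [p [q var]]] ++ [t [f [p [q var]]]]]] / [t [f [p [q var]] * [f [p [q var]]]] ++ [t [f [p [q var]]]]]]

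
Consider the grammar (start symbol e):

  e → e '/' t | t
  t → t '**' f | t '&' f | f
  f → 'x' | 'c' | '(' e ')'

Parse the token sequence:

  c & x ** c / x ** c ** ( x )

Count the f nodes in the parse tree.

7

[e [e [t [t [t [f c]] & [f x]] ** [f c]]] / [t [t [t [f x]] ** [f c]] ** [f ( [e [t [f x]]] )]]]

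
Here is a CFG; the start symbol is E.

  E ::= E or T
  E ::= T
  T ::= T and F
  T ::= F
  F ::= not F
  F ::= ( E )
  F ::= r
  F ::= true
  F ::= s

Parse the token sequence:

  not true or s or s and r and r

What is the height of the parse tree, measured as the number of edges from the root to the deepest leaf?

6

[E [E [E [T [F not [F true]]]] or [T [F s]]] or [T [T [T [F s]] and [F r]] and [F r]]]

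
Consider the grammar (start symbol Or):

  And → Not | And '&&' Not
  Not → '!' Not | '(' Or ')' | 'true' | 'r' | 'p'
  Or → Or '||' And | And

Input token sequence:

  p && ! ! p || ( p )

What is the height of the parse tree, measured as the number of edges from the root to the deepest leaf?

6

[Or [Or [And [And [Not p]] && [Not ! [Not ! [Not p]]]]] || [And [Not ( [Or [And [Not p]]] )]]]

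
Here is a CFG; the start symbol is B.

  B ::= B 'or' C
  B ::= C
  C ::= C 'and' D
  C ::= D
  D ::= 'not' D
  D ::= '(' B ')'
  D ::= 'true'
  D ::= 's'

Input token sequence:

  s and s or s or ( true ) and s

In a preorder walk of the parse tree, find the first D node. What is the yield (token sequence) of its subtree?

[B [B [B [C [C [D s]] and [D s]]] or [C [D s]]] or [C [C [D ( [B [C [D true]]] )]] and [D s]]]

s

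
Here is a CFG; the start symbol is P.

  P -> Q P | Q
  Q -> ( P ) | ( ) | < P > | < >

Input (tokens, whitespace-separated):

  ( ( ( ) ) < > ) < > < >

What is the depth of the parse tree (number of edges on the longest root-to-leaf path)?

6

[P [Q ( [P [Q ( [P [Q ( )]] )] [P [Q < >]]] )] [P [Q < >] [P [Q < >]]]]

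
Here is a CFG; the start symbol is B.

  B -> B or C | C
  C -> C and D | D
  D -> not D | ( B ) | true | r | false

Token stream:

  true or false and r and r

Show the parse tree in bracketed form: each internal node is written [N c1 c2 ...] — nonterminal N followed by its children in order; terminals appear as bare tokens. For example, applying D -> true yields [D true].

B
B or C
C or C
D or C
true or C
true or C and D
true or C and D and D
true or D and D and D
true or false and D and D
true or false and r and D
true or false and r and r

[B [B [C [D true]]] or [C [C [C [D false]] and [D r]] and [D r]]]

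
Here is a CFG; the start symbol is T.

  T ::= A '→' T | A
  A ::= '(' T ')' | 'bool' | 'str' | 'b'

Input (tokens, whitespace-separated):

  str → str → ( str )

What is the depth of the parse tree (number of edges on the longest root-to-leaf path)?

[T [A str] → [T [A str] → [T [A ( [T [A str]] )]]]]

6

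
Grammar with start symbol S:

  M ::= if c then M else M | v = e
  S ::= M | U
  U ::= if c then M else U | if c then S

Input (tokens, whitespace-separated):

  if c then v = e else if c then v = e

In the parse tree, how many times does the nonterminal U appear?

[S [U if c then [M v = e] else [U if c then [S [M v = e]]]]]

2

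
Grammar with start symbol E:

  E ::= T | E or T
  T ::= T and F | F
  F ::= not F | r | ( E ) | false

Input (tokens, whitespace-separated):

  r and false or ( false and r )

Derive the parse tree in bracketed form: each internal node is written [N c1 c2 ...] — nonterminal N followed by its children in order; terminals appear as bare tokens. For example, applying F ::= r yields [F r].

E
E or T
T or T
T and F or T
F and F or T
r and F or T
r and false or T
r and false or F
r and false or ( E )
r and false or ( T )
r and false or ( T and F )
r and false or ( F and F )
r and false or ( false and F )
r and false or ( false and r )

[E [E [T [T [F r]] and [F false]]] or [T [F ( [E [T [T [F false]] and [F r]]] )]]]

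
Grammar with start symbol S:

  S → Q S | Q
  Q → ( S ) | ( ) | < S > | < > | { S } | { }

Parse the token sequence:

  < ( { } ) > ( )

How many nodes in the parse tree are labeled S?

[S [Q < [S [Q ( [S [Q { }]] )]] >] [S [Q ( )]]]

4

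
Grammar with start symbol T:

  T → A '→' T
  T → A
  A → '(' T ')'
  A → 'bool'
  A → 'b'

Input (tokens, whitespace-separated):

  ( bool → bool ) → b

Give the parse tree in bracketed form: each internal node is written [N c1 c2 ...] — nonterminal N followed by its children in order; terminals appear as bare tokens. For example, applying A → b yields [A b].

[T [A ( [T [A bool] → [T [A bool]]] )] → [T [A b]]]

T
A → T
( T ) → T
( A → T ) → T
( bool → T ) → T
( bool → A ) → T
( bool → bool ) → T
( bool → bool ) → A
( bool → bool ) → b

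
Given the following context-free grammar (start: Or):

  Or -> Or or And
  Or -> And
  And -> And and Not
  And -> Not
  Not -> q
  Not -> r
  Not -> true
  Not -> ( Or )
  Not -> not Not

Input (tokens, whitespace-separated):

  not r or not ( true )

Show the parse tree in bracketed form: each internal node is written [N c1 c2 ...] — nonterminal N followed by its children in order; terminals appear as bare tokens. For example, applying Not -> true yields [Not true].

Or
Or or And
And or And
Not or And
not Not or And
not r or And
not r or Not
not r or not Not
not r or not ( Or )
not r or not ( And )
not r or not ( Not )
not r or not ( true )

[Or [Or [And [Not not [Not r]]]] or [And [Not not [Not ( [Or [And [Not true]]] )]]]]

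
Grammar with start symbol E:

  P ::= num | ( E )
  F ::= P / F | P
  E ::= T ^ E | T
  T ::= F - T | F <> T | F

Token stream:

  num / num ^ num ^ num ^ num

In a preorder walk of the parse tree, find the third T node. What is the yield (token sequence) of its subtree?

num

[E [T [F [P num] / [F [P num]]]] ^ [E [T [F [P num]]] ^ [E [T [F [P num]]] ^ [E [T [F [P num]]]]]]]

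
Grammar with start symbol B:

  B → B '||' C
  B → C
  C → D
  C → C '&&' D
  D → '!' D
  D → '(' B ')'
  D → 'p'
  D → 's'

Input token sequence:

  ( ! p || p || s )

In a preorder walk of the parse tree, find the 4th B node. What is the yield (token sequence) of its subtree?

! p

[B [C [D ( [B [B [B [C [D ! [D p]]]] || [C [D p]]] || [C [D s]]] )]]]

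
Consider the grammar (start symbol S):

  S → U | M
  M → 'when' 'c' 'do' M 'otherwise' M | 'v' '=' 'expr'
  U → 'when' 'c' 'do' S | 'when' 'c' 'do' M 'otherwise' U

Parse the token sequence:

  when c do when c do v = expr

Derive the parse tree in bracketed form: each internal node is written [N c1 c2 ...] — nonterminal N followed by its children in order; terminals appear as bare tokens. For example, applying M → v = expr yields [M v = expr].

S
U
when c do S
when c do U
when c do when c do S
when c do when c do M
when c do when c do v = expr

[S [U when c do [S [U when c do [S [M v = expr]]]]]]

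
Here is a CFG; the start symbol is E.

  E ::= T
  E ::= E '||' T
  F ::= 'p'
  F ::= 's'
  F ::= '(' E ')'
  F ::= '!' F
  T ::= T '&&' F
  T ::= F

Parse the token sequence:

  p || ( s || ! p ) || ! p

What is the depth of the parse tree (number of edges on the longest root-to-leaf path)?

[E [E [E [T [F p]]] || [T [F ( [E [E [T [F s]]] || [T [F ! [F p]]]] )]]] || [T [F ! [F p]]]]

8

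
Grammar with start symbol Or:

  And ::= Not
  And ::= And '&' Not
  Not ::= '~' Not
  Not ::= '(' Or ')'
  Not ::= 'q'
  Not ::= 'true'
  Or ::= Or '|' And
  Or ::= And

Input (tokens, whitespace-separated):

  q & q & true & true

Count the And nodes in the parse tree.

[Or [And [And [And [And [Not q]] & [Not q]] & [Not true]] & [Not true]]]

4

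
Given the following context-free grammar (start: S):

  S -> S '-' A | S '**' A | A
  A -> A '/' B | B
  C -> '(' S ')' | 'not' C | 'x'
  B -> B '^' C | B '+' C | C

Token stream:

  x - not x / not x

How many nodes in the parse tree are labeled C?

[S [S [A [B [C x]]]] - [A [A [B [C not [C x]]]] / [B [C not [C x]]]]]

5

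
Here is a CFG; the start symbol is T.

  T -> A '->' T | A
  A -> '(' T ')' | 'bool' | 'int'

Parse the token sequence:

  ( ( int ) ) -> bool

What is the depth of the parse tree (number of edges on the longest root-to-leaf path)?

6

[T [A ( [T [A ( [T [A int]] )]] )] -> [T [A bool]]]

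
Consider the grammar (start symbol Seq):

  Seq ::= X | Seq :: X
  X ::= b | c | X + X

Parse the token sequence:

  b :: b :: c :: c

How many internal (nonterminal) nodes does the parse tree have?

8

[Seq [Seq [Seq [Seq [X b]] :: [X b]] :: [X c]] :: [X c]]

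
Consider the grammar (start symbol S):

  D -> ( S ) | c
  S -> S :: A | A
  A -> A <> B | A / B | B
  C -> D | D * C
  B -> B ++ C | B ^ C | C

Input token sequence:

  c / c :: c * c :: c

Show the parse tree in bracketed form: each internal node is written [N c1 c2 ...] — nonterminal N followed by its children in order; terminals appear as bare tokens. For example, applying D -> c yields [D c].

[S [S [S [A [A [B [C [D c]]]] / [B [C [D c]]]]] :: [A [B [C [D c] * [C [D c]]]]]] :: [A [B [C [D c]]]]]

S
S :: A
S :: A :: A
A :: A :: A
A / B :: A :: A
B / B :: A :: A
C / B :: A :: A
D / B :: A :: A
c / B :: A :: A
c / C :: A :: A
c / D :: A :: A
c / c :: A :: A
c / c :: B :: A
c / c :: C :: A
c / c :: D * C :: A
c / c :: c * C :: A
c / c :: c * D :: A
c / c :: c * c :: A
c / c :: c * c :: B
c / c :: c * c :: C
c / c :: c * c :: D
c / c :: c * c :: c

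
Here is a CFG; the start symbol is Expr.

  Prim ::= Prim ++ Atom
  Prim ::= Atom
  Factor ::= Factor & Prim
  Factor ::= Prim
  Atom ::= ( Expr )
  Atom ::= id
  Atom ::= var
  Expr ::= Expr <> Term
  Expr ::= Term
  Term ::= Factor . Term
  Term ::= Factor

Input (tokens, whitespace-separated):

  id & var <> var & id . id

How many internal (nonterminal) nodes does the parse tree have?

20

[Expr [Expr [Term [Factor [Factor [Prim [Atom id]]] & [Prim [Atom var]]]]] <> [Term [Factor [Factor [Prim [Atom var]]] & [Prim [Atom id]]] . [Term [Factor [Prim [Atom id]]]]]]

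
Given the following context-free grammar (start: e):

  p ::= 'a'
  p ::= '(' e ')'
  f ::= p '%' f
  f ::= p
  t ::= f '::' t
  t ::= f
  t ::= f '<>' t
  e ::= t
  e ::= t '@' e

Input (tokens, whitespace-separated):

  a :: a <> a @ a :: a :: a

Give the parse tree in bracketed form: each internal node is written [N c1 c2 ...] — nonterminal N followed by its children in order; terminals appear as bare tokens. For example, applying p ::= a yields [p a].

e
t @ e
f :: t @ e
p :: t @ e
a :: t @ e
a :: f <> t @ e
a :: p <> t @ e
a :: a <> t @ e
a :: a <> f @ e
a :: a <> p @ e
a :: a <> a @ e
a :: a <> a @ t
a :: a <> a @ f :: t
a :: a <> a @ p :: t
a :: a <> a @ a :: t
a :: a <> a @ a :: f :: t
a :: a <> a @ a :: p :: t
a :: a <> a @ a :: a :: t
a :: a <> a @ a :: a :: f
a :: a <> a @ a :: a :: p
a :: a <> a @ a :: a :: a

[e [t [f [p a]] :: [t [f [p a]] <> [t [f [p a]]]]] @ [e [t [f [p a]] :: [t [f [p a]] :: [t [f [p a]]]]]]]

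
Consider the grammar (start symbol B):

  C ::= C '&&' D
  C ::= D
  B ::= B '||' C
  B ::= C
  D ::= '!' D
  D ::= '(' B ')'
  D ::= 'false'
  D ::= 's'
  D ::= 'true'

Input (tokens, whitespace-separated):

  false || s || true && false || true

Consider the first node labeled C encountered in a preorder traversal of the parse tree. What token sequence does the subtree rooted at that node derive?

false

[B [B [B [B [C [D false]]] || [C [D s]]] || [C [C [D true]] && [D false]]] || [C [D true]]]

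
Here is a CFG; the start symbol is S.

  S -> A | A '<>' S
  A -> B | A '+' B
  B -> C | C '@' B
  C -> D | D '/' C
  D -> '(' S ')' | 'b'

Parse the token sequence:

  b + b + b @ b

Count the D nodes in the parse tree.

[S [A [A [A [B [C [D b]]]] + [B [C [D b]]]] + [B [C [D b]] @ [B [C [D b]]]]]]

4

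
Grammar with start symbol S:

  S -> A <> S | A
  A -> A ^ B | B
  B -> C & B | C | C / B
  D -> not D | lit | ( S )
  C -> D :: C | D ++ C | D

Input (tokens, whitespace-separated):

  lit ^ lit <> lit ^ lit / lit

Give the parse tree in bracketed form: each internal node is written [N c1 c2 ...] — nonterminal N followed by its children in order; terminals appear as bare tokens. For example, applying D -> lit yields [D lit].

[S [A [A [B [C [D lit]]]] ^ [B [C [D lit]]]] <> [S [A [A [B [C [D lit]]]] ^ [B [C [D lit]] / [B [C [D lit]]]]]]]

S
A <> S
A ^ B <> S
B ^ B <> S
C ^ B <> S
D ^ B <> S
lit ^ B <> S
lit ^ C <> S
lit ^ D <> S
lit ^ lit <> S
lit ^ lit <> A
lit ^ lit <> A ^ B
lit ^ lit <> B ^ B
lit ^ lit <> C ^ B
lit ^ lit <> D ^ B
lit ^ lit <> lit ^ B
lit ^ lit <> lit ^ C / B
lit ^ lit <> lit ^ D / B
lit ^ lit <> lit ^ lit / B
lit ^ lit <> lit ^ lit / C
lit ^ lit <> lit ^ lit / D
lit ^ lit <> lit ^ lit / lit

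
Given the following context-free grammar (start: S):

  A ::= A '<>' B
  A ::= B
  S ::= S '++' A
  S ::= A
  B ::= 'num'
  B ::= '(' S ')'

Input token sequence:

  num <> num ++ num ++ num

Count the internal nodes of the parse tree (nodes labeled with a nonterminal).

11

[S [S [S [A [A [B num]] <> [B num]]] ++ [A [B num]]] ++ [A [B num]]]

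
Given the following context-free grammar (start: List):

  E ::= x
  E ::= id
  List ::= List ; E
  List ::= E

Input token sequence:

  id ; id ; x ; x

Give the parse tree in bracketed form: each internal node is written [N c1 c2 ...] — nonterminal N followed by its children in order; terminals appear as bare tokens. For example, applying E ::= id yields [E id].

List
List ; E
List ; E ; E
List ; E ; E ; E
E ; E ; E ; E
id ; E ; E ; E
id ; id ; E ; E
id ; id ; x ; E
id ; id ; x ; x

[List [List [List [List [E id]] ; [E id]] ; [E x]] ; [E x]]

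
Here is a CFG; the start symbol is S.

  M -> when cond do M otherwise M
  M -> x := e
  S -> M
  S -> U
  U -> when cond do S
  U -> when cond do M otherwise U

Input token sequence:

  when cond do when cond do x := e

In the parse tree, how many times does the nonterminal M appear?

[S [U when cond do [S [U when cond do [S [M x := e]]]]]]

1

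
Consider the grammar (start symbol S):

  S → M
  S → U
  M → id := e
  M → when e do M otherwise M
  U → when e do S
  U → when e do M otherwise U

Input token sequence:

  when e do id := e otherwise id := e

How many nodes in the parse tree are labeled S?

1

[S [M when e do [M id := e] otherwise [M id := e]]]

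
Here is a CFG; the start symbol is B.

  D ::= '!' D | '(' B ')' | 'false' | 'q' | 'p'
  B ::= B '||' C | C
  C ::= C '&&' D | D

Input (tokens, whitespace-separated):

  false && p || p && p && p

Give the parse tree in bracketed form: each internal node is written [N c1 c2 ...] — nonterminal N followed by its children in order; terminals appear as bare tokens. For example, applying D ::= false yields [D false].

[B [B [C [C [D false]] && [D p]]] || [C [C [C [D p]] && [D p]] && [D p]]]

B
B || C
C || C
C && D || C
D && D || C
false && D || C
false && p || C
false && p || C && D
false && p || C && D && D
false && p || D && D && D
false && p || p && D && D
false && p || p && p && D
false && p || p && p && p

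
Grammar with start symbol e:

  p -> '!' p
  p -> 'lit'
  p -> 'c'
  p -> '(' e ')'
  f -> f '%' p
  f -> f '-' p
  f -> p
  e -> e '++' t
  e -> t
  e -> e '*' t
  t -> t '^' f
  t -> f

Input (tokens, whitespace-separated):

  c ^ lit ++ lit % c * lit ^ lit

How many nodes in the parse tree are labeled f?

[e [e [e [t [t [f [p c]]] ^ [f [p lit]]]] ++ [t [f [f [p lit]] % [p c]]]] * [t [t [f [p lit]]] ^ [f [p lit]]]]

6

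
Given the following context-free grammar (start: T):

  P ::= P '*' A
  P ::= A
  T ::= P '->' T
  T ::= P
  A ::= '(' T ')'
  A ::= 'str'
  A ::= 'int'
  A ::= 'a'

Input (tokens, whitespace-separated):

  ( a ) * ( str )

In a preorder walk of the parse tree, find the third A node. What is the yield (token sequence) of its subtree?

( str )

[T [P [P [A ( [T [P [A a]]] )]] * [A ( [T [P [A str]]] )]]]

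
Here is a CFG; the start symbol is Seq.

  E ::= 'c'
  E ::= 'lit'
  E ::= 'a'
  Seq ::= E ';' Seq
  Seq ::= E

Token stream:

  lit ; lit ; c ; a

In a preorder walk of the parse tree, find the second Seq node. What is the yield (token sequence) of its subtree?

lit ; c ; a

[Seq [E lit] ; [Seq [E lit] ; [Seq [E c] ; [Seq [E a]]]]]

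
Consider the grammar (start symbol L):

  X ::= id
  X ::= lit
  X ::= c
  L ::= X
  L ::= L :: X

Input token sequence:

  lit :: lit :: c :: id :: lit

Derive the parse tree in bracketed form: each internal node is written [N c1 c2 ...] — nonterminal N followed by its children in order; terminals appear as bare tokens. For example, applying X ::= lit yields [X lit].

L
L :: X
L :: X :: X
L :: X :: X :: X
L :: X :: X :: X :: X
X :: X :: X :: X :: X
lit :: X :: X :: X :: X
lit :: lit :: X :: X :: X
lit :: lit :: c :: X :: X
lit :: lit :: c :: id :: X
lit :: lit :: c :: id :: lit

[L [L [L [L [L [X lit]] :: [X lit]] :: [X c]] :: [X id]] :: [X lit]]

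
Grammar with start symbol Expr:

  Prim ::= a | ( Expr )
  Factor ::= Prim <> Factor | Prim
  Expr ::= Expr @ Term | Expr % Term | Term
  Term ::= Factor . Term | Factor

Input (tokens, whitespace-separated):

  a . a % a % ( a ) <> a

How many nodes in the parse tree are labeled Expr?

4

[Expr [Expr [Expr [Term [Factor [Prim a]] . [Term [Factor [Prim a]]]]] % [Term [Factor [Prim a]]]] % [Term [Factor [Prim ( [Expr [Term [Factor [Prim a]]]] )] <> [Factor [Prim a]]]]]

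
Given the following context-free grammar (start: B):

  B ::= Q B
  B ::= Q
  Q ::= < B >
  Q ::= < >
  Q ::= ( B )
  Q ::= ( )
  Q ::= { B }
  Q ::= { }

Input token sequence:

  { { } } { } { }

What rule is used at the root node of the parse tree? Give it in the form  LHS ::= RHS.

B ::= Q B

[B [Q { [B [Q { }]] }] [B [Q { }] [B [Q { }]]]]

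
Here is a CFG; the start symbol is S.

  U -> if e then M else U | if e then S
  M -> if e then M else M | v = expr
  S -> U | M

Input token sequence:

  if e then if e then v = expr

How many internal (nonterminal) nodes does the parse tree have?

[S [U if e then [S [U if e then [S [M v = expr]]]]]]

6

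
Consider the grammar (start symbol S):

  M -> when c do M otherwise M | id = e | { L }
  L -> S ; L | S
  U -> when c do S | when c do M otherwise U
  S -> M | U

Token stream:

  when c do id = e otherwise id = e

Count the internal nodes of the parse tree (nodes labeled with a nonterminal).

4

[S [M when c do [M id = e] otherwise [M id = e]]]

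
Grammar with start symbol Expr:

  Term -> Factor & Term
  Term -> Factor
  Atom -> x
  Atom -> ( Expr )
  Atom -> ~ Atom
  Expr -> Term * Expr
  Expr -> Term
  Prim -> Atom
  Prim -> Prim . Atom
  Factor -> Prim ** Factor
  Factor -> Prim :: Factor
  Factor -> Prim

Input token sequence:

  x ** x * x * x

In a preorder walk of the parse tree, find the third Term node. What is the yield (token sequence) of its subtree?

x

[Expr [Term [Factor [Prim [Atom x]] ** [Factor [Prim [Atom x]]]]] * [Expr [Term [Factor [Prim [Atom x]]]] * [Expr [Term [Factor [Prim [Atom x]]]]]]]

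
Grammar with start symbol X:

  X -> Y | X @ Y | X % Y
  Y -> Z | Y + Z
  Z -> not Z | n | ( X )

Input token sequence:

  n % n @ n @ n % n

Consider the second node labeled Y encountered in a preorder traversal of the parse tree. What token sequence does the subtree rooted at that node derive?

n

[X [X [X [X [X [Y [Z n]]] % [Y [Z n]]] @ [Y [Z n]]] @ [Y [Z n]]] % [Y [Z n]]]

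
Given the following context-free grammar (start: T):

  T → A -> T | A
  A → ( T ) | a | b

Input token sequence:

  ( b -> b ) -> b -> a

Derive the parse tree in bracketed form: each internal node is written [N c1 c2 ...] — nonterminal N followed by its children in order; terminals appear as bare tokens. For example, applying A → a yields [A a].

[T [A ( [T [A b] -> [T [A b]]] )] -> [T [A b] -> [T [A a]]]]

T
A -> T
( T ) -> T
( A -> T ) -> T
( b -> T ) -> T
( b -> A ) -> T
( b -> b ) -> T
( b -> b ) -> A -> T
( b -> b ) -> b -> T
( b -> b ) -> b -> A
( b -> b ) -> b -> a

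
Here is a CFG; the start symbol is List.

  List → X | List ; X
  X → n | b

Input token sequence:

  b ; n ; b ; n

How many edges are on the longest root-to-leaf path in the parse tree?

[List [List [List [List [X b]] ; [X n]] ; [X b]] ; [X n]]

5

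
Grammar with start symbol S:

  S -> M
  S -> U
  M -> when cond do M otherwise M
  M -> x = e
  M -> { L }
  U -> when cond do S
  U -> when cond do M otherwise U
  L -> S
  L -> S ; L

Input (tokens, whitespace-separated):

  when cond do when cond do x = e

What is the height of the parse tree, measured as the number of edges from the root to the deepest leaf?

6

[S [U when cond do [S [U when cond do [S [M x = e]]]]]]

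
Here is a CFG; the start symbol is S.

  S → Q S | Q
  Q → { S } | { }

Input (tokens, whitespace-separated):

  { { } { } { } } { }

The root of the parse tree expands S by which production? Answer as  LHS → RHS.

[S [Q { [S [Q { }] [S [Q { }] [S [Q { }]]]] }] [S [Q { }]]]

S → Q S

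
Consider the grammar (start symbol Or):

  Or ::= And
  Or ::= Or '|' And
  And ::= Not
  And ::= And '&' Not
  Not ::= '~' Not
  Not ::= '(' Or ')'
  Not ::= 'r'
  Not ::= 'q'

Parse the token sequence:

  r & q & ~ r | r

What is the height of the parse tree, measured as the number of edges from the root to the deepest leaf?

6

[Or [Or [And [And [And [Not r]] & [Not q]] & [Not ~ [Not r]]]] | [And [Not r]]]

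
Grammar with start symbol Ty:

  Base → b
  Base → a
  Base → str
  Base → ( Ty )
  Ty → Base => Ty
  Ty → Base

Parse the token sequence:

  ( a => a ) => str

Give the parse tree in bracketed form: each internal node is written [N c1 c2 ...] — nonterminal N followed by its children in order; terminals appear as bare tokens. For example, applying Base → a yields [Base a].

[Ty [Base ( [Ty [Base a] => [Ty [Base a]]] )] => [Ty [Base str]]]

Ty
Base => Ty
( Ty ) => Ty
( Base => Ty ) => Ty
( a => Ty ) => Ty
( a => Base ) => Ty
( a => a ) => Ty
( a => a ) => Base
( a => a ) => str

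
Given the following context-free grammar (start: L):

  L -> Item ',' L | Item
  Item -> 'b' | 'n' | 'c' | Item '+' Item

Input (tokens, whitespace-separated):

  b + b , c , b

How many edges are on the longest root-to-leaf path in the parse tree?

4

[L [Item [Item b] + [Item b]] , [L [Item c] , [L [Item b]]]]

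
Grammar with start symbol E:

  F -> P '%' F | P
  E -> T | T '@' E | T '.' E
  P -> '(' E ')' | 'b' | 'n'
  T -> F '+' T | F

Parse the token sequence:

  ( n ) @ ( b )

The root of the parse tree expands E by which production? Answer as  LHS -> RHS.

[E [T [F [P ( [E [T [F [P n]]]] )]]] @ [E [T [F [P ( [E [T [F [P b]]]] )]]]]]

E -> T '@' E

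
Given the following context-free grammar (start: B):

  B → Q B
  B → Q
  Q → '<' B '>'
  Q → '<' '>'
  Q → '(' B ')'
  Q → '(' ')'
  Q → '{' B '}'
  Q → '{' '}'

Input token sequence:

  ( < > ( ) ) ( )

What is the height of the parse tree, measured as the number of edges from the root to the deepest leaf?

[B [Q ( [B [Q < >] [B [Q ( )]]] )] [B [Q ( )]]]

5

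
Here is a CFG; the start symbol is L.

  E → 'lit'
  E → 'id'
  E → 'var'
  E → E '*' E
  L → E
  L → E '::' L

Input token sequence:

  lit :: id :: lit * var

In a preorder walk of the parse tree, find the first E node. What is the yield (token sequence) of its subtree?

[L [E lit] :: [L [E id] :: [L [E [E lit] * [E var]]]]]

lit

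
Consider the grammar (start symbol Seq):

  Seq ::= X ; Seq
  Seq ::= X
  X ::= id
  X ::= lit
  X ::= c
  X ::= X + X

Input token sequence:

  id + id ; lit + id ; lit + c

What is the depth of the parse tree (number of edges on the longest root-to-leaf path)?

[Seq [X [X id] + [X id]] ; [Seq [X [X lit] + [X id]] ; [Seq [X [X lit] + [X c]]]]]

5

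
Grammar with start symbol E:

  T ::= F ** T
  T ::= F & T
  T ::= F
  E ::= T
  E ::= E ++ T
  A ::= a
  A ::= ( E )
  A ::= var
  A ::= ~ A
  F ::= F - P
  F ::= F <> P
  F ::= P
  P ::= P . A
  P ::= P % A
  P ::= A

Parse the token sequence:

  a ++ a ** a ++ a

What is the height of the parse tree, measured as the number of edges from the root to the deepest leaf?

[E [E [E [T [F [P [A a]]]]] ++ [T [F [P [A a]]] ** [T [F [P [A a]]]]]] ++ [T [F [P [A a]]]]]

7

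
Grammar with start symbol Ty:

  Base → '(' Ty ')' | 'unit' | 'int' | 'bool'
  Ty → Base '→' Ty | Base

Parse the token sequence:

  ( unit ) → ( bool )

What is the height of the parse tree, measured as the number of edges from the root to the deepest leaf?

[Ty [Base ( [Ty [Base unit]] )] → [Ty [Base ( [Ty [Base bool]] )]]]

5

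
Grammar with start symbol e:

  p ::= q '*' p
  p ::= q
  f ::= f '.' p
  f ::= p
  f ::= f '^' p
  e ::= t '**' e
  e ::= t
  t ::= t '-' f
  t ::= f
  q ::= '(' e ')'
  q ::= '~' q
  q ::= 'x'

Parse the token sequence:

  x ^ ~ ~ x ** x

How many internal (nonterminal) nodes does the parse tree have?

15

[e [t [f [f [p [q x]]] ^ [p [q ~ [q ~ [q x]]]]]] ** [e [t [f [p [q x]]]]]]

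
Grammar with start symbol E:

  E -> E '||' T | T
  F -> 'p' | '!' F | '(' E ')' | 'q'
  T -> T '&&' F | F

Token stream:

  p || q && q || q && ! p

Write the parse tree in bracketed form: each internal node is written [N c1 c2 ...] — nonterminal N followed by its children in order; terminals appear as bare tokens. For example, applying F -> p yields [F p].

E
E || T
E || T || T
T || T || T
F || T || T
p || T || T
p || T && F || T
p || F && F || T
p || q && F || T
p || q && q || T
p || q && q || T && F
p || q && q || F && F
p || q && q || q && F
p || q && q || q && ! F
p || q && q || q && ! p

[E [E [E [T [F p]]] || [T [T [F q]] && [F q]]] || [T [T [F q]] && [F ! [F p]]]]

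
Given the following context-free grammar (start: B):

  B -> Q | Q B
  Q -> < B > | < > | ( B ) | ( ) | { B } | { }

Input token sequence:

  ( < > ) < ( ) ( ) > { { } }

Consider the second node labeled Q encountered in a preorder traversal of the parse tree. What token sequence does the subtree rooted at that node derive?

[B [Q ( [B [Q < >]] )] [B [Q < [B [Q ( )] [B [Q ( )]]] >] [B [Q { [B [Q { }]] }]]]]

< >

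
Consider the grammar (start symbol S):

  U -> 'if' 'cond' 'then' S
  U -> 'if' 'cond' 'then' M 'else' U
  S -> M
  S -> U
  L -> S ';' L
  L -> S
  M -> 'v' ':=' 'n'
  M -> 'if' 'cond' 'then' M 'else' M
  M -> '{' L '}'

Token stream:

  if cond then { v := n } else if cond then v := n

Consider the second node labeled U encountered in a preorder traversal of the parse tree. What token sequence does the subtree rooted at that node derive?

if cond then v := n

[S [U if cond then [M { [L [S [M v := n]]] }] else [U if cond then [S [M v := n]]]]]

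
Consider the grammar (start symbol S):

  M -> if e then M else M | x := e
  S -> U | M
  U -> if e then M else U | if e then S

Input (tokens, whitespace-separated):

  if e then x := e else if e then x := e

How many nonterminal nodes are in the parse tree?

6

[S [U if e then [M x := e] else [U if e then [S [M x := e]]]]]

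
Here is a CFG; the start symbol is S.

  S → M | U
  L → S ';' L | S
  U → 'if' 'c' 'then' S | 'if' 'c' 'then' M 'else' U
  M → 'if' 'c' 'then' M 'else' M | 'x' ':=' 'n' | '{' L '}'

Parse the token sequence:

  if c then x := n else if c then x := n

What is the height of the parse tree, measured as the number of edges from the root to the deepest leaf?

5

[S [U if c then [M x := n] else [U if c then [S [M x := n]]]]]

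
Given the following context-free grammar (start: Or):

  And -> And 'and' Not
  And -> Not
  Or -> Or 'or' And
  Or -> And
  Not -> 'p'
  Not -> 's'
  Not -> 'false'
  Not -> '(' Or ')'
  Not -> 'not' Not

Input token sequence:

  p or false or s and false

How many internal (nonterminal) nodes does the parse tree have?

[Or [Or [Or [And [Not p]]] or [And [Not false]]] or [And [And [Not s]] and [Not false]]]

11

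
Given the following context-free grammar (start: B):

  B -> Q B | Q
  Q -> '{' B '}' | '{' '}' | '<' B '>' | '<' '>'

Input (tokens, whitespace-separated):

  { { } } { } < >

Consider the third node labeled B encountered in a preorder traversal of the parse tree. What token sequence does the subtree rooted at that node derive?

[B [Q { [B [Q { }]] }] [B [Q { }] [B [Q < >]]]]

{ } < >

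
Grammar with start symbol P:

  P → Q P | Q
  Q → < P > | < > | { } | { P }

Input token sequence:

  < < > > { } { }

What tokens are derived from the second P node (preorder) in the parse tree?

[P [Q < [P [Q < >]] >] [P [Q { }] [P [Q { }]]]]

< >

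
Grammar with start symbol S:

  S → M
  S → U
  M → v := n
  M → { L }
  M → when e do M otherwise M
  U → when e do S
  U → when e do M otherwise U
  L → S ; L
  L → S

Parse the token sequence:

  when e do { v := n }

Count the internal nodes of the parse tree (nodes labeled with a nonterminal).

7

[S [U when e do [S [M { [L [S [M v := n]]] }]]]]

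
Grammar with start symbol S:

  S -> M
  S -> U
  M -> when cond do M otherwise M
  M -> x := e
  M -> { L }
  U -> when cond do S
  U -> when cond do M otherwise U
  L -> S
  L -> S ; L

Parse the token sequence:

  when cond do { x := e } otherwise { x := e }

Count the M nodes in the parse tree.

[S [M when cond do [M { [L [S [M x := e]]] }] otherwise [M { [L [S [M x := e]]] }]]]

5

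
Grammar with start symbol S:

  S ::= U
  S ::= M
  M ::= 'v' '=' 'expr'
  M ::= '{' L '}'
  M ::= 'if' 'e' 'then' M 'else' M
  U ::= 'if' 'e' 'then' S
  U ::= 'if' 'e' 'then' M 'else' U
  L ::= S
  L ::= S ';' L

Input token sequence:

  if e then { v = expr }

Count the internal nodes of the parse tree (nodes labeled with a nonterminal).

7

[S [U if e then [S [M { [L [S [M v = expr]]] }]]]]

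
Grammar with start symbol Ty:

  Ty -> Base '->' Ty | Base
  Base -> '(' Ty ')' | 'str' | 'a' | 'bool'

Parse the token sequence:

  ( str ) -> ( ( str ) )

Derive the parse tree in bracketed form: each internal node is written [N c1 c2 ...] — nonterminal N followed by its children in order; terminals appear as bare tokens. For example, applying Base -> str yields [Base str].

Ty
Base -> Ty
( Ty ) -> Ty
( Base ) -> Ty
( str ) -> Ty
( str ) -> Base
( str ) -> ( Ty )
( str ) -> ( Base )
( str ) -> ( ( Ty ) )
( str ) -> ( ( Base ) )
( str ) -> ( ( str ) )

[Ty [Base ( [Ty [Base str]] )] -> [Ty [Base ( [Ty [Base ( [Ty [Base str]] )]] )]]]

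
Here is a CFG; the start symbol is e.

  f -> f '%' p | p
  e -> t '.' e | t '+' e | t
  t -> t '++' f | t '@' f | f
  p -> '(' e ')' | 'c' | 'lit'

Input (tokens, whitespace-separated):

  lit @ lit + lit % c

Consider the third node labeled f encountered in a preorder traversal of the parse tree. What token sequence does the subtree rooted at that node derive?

[e [t [t [f [p lit]]] @ [f [p lit]]] + [e [t [f [f [p lit]] % [p c]]]]]

lit % c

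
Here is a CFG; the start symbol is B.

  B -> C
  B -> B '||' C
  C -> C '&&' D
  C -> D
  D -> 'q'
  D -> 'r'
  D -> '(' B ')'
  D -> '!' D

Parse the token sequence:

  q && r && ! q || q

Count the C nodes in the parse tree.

[B [B [C [C [C [D q]] && [D r]] && [D ! [D q]]]] || [C [D q]]]

4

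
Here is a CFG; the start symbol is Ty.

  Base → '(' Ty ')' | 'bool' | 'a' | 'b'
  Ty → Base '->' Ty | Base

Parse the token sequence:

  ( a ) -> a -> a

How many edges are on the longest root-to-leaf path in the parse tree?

4

[Ty [Base ( [Ty [Base a]] )] -> [Ty [Base a] -> [Ty [Base a]]]]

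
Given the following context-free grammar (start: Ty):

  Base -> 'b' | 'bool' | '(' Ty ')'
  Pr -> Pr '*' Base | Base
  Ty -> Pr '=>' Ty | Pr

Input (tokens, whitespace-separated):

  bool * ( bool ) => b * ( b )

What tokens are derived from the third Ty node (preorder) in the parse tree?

b * ( b )

[Ty [Pr [Pr [Base bool]] * [Base ( [Ty [Pr [Base bool]]] )]] => [Ty [Pr [Pr [Base b]] * [Base ( [Ty [Pr [Base b]]] )]]]]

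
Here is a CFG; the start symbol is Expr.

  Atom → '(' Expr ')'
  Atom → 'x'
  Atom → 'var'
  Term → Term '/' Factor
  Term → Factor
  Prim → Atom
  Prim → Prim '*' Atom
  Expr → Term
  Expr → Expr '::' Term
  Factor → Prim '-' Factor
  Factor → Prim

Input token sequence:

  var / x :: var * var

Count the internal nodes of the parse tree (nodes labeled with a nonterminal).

[Expr [Expr [Term [Term [Factor [Prim [Atom var]]]] / [Factor [Prim [Atom x]]]]] :: [Term [Factor [Prim [Prim [Atom var]] * [Atom var]]]]]

16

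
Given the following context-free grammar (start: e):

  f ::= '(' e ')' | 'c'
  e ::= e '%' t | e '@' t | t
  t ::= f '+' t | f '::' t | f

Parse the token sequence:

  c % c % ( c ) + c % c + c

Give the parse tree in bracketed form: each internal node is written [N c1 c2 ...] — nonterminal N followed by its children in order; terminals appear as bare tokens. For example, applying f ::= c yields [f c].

[e [e [e [e [t [f c]]] % [t [f c]]] % [t [f ( [e [t [f c]]] )] + [t [f c]]]] % [t [f c] + [t [f c]]]]

e
e % t
e % t % t
e % t % t % t
t % t % t % t
f % t % t % t
c % t % t % t
c % f % t % t
c % c % t % t
c % c % f + t % t
c % c % ( e ) + t % t
c % c % ( t ) + t % t
c % c % ( f ) + t % t
c % c % ( c ) + t % t
c % c % ( c ) + f % t
c % c % ( c ) + c % t
c % c % ( c ) + c % f + t
c % c % ( c ) + c % c + t
c % c % ( c ) + c % c + f
c % c % ( c ) + c % c + c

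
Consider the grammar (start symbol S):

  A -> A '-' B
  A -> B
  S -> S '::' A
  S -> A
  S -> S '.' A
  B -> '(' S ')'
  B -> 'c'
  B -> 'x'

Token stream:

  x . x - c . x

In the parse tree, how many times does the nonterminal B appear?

4

[S [S [S [A [B x]]] . [A [A [B x]] - [B c]]] . [A [B x]]]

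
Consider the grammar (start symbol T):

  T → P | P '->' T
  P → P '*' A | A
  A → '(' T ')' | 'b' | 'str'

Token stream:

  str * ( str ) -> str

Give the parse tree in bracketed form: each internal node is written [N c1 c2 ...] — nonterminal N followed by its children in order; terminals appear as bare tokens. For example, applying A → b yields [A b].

T
P -> T
P * A -> T
A * A -> T
str * A -> T
str * ( T ) -> T
str * ( P ) -> T
str * ( A ) -> T
str * ( str ) -> T
str * ( str ) -> P
str * ( str ) -> A
str * ( str ) -> str

[T [P [P [A str]] * [A ( [T [P [A str]]] )]] -> [T [P [A str]]]]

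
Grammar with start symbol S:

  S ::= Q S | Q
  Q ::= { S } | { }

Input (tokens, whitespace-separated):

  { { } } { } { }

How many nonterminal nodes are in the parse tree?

8

[S [Q { [S [Q { }]] }] [S [Q { }] [S [Q { }]]]]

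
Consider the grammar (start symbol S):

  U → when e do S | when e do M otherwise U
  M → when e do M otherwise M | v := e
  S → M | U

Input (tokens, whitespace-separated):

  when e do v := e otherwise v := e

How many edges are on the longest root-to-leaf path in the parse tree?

3

[S [M when e do [M v := e] otherwise [M v := e]]]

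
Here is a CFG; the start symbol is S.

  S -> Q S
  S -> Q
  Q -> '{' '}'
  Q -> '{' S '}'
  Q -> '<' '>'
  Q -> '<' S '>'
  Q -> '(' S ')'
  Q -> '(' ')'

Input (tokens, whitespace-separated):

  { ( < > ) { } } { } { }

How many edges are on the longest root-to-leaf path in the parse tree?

6

[S [Q { [S [Q ( [S [Q < >]] )] [S [Q { }]]] }] [S [Q { }] [S [Q { }]]]]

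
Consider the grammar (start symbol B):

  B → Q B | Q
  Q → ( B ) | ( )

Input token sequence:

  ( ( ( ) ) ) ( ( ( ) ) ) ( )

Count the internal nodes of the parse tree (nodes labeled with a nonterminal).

[B [Q ( [B [Q ( [B [Q ( )]] )]] )] [B [Q ( [B [Q ( [B [Q ( )]] )]] )] [B [Q ( )]]]]

14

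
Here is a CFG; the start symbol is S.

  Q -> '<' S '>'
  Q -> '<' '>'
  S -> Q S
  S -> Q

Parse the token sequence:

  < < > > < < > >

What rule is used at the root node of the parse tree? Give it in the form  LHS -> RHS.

[S [Q < [S [Q < >]] >] [S [Q < [S [Q < >]] >]]]

S -> Q S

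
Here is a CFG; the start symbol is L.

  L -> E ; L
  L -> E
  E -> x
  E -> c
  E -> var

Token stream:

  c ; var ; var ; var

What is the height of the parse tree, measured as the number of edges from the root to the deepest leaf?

5

[L [E c] ; [L [E var] ; [L [E var] ; [L [E var]]]]]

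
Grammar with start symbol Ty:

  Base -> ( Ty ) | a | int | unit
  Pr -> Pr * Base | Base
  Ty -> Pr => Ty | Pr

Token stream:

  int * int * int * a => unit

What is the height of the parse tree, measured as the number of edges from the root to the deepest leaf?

[Ty [Pr [Pr [Pr [Pr [Base int]] * [Base int]] * [Base int]] * [Base a]] => [Ty [Pr [Base unit]]]]

6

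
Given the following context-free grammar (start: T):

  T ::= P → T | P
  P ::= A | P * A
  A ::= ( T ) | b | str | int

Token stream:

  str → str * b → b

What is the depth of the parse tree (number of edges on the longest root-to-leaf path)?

5

[T [P [A str]] → [T [P [P [A str]] * [A b]] → [T [P [A b]]]]]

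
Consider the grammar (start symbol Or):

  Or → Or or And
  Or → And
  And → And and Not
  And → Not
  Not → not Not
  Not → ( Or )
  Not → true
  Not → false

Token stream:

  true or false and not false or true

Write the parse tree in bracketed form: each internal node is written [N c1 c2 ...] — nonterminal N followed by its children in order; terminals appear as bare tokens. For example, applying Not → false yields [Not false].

Or
Or or And
Or or And or And
And or And or And
Not or And or And
true or And or And
true or And and Not or And
true or Not and Not or And
true or false and Not or And
true or false and not Not or And
true or false and not false or And
true or false and not false or Not
true or false and not false or true

[Or [Or [Or [And [Not true]]] or [And [And [Not false]] and [Not not [Not false]]]] or [And [Not true]]]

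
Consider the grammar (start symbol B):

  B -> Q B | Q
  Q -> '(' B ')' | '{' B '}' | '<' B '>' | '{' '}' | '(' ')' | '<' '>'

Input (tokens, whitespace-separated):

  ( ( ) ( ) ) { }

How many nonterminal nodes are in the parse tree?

[B [Q ( [B [Q ( )] [B [Q ( )]]] )] [B [Q { }]]]

8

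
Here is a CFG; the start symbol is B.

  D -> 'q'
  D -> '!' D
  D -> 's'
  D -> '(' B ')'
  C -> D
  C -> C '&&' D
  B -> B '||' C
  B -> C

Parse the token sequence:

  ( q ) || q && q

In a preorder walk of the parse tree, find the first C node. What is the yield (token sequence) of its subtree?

( q )

[B [B [C [D ( [B [C [D q]]] )]]] || [C [C [D q]] && [D q]]]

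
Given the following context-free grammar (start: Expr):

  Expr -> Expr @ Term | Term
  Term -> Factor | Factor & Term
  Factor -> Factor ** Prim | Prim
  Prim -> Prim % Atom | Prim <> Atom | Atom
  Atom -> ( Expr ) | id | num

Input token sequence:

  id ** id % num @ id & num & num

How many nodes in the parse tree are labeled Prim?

[Expr [Expr [Term [Factor [Factor [Prim [Atom id]]] ** [Prim [Prim [Atom id]] % [Atom num]]]]] @ [Term [Factor [Prim [Atom id]]] & [Term [Factor [Prim [Atom num]]] & [Term [Factor [Prim [Atom num]]]]]]]

6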